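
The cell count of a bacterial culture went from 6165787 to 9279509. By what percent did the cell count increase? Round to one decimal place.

Change: 9279509 − 6165787 = 3113722.
Relative to the original: 3113722 ÷ 6165787 ≈ 50.5%.
So the cell count increased by 50.5%.

50.5%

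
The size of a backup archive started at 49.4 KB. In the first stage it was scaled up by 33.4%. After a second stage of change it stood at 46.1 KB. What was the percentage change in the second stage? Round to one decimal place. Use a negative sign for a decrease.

After the first stage: 49.4 × 1.334 = 65.8996.
Second-stage multiplier: 46.1 ÷ 65.8996 ≈ 0.69955.
That is a change of -30.0%.

-30.0%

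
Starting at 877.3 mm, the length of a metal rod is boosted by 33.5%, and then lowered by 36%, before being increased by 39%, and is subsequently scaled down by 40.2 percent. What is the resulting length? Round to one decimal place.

Apply the 33.5% increase: 877.3 × 1.335 = 1171.1955.
Apply the 36% decrease: 1171.1955 × 0.64 = 749.56512.
After the 39% increase: 749.56512 × 1.39 = 1041.8955168.
40.2% decrease: 1041.8955168 × 0.598 = 623.0535190464 ≈ 623.1.

623.1 mm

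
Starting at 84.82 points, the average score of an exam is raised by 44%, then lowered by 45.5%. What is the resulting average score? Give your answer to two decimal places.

66.57 points

Each change multiplies by a factor: 1.44 × 0.545 = 0.7848.
84.82 × 0.7848 = 66.566736 ≈ 66.57.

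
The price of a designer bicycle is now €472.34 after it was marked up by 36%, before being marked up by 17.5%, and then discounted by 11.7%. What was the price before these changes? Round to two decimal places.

Undoing the 11.7% decrease: €472.34 ÷ 0.883 ≈ €534.926387.
Undoing the 17.5% increase: €534.926387 ÷ 1.175 ≈ €455.2565.
Undoing the 36% increase: €455.2565 ÷ 1.36 ≈ €334.75.

€334.75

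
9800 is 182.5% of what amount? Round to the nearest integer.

9800 ÷ 1.825 ≈ 5370.

5370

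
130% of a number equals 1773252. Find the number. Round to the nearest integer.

1364040

1773252 ÷ 1.3 = 1364040.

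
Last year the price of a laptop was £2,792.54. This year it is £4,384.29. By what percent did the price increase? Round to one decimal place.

Change: £4,384.29 − £2,792.54 = £1,591.75.
Relative to the original: £1,591.75 ÷ £2,792.54 ≈ 57.0%.
So the price increased by 57.0%.

57.0%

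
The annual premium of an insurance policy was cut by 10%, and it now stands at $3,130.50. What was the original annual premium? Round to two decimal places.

The overall multiplier applied was 0.9.
So the original annual premium was $3,130.50 ÷ 0.9 ≈ $3,478.33.

$3,478.33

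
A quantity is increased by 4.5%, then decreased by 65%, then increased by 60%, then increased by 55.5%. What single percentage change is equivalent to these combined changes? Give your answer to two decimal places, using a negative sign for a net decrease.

The combined multiplier is 1.045 × 0.35 × 1.6 × 1.555 = 0.909986.
That corresponds to a decrease of 9.00%.

-9.00%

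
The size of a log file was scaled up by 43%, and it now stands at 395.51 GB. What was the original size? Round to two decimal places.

276.58 GB

The overall multiplier applied was 1.43.
So the original size was 395.51 ÷ 1.43 ≈ 276.58 GB.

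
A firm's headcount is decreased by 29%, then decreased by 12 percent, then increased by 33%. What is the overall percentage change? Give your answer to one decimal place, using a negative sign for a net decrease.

-16.9%

A 29% decrease multiplies by 0.71.
Then a 12% decrease: 0.71 × 0.88 = 0.6248.
Then a 33% increase: 0.6248 × 1.33 = 0.830984.
Overall factor 0.830984, i.e. -16.9%.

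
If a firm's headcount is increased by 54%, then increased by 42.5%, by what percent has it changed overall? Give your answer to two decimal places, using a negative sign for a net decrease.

The combined multiplier is 1.54 × 1.425 = 2.1945.
That corresponds to an increase of 119.45%.

119.45%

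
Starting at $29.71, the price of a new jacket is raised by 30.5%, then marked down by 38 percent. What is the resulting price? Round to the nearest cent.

$24.04

30.5% increase: $29.71 × 1.305 = $38.77155.
Apply the 38% decrease: $38.77155 × 0.62 = $24.038361 ≈ $24.04.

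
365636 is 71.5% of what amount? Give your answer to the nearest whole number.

365636 ÷ 0.715 ≈ 511379.

511379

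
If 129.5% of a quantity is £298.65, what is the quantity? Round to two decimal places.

£298.65 ÷ 1.295 ≈ £230.62.

£230.62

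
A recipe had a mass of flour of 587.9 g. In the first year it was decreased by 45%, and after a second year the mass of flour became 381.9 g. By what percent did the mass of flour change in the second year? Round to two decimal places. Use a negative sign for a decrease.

After the first year: 587.9 × 0.55 = 323.345.
Second-year multiplier: 381.9 ÷ 323.345 ≈ 1.181091.
That is a change of 18.11%.

18.11%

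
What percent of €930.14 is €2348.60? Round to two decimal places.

252.50%

€2348.60 ÷ €930.14 ≈ 252.50%.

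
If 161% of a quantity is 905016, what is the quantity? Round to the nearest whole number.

905016 ÷ 1.61 ≈ 562122.

562122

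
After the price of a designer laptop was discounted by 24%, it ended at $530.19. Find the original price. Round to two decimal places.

$697.62

The overall multiplier applied was 0.76.
So the original price was $530.19 ÷ 0.76 ≈ $697.62.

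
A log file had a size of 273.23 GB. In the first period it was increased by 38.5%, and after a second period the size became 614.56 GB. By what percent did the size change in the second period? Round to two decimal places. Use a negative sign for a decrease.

62.40%

After the first period: 273.23 × 1.385 = 378.42355.
Second-period multiplier: 614.56 ÷ 378.42355 ≈ 1.624.
That is a change of 62.40%.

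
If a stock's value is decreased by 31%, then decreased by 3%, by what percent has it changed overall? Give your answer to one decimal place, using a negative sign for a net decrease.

A 31% decrease multiplies by 0.69.
Then a 3% decrease: 0.69 × 0.97 = 0.6693.
Overall factor 0.6693, i.e. -33.1%.

-33.1%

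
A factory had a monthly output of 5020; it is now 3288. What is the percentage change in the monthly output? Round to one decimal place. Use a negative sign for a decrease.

-34.5%

Change: 3288 − 5020 = -1732.
Relative to the original: -1732 ÷ 5020 ≈ -34.5%.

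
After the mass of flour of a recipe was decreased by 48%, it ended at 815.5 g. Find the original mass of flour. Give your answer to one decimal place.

1,568.3 g

The overall multiplier applied was 0.52.
So the original mass of flour was 815.5 ÷ 0.52 ≈ 1,568.3 g.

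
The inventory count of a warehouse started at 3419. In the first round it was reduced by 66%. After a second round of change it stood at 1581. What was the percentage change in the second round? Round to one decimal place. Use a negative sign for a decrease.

After the first round: 3419 × 0.34 = 1162.46.
Second-round multiplier: 1581 ÷ 1162.46 ≈ 1.36005.
That is a change of 36.0%.

36.0%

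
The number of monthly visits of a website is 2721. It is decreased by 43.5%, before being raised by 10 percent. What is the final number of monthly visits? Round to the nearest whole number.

1691

Apply the 43.5% decrease: 2721 × 0.565 = 1537.365.
After the 10% increase: 1537.365 × 1.1 = 1691.1015 ≈ 1691.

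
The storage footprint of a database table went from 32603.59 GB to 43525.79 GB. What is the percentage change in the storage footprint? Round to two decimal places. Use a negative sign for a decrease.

Change: 43525.79 − 32603.59 = 10922.20.
Relative to the original: 10922.20 ÷ 32603.59 ≈ 33.50%.

33.50%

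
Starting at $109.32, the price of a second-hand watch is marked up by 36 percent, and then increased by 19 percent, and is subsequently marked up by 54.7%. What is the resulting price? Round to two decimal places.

After the 36% increase: $109.32 × 1.36 = $148.6752.
After the 19% increase: $148.6752 × 1.19 = $176.923488.
Apply the 54.7% increase: $176.923488 × 1.547 = $273.700635936 ≈ $273.70.

$273.70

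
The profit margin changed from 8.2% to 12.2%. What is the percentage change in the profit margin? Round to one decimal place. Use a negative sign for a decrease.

48.8%

The change is 12.2 − 8.2 = 4.0 percentage points.
Relative to the original 8.2%, that is 4.0 ÷ 8.2 ≈ 48.8%.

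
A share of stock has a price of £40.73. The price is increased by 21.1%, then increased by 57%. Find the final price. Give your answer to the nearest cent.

After the 21.1% increase: £40.73 × 1.211 = £49.32403.
After the 57% increase: £49.32403 × 1.57 = £77.4387271 ≈ £77.44.

£77.44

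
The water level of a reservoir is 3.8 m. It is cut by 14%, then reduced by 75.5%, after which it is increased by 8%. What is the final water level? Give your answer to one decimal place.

After the 14% decrease: 3.8 × 0.86 = 3.268.
75.5% decrease: 3.268 × 0.245 = 0.80066.
Apply the 8% increase: 0.80066 × 1.08 = 0.8647128 ≈ 0.9.

0.9 m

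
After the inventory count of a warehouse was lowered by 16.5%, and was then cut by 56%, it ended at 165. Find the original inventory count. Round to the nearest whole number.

The overall multiplier applied was 0.835 × 0.44 = 0.3674.
So the original inventory count was 165 ÷ 0.3674 ≈ 449.

449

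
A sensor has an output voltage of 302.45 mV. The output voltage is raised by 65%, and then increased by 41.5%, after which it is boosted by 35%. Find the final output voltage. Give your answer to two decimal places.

953.30 mV

Apply the 65% increase: 302.45 × 1.65 = 499.0425.
After the 41.5% increase: 499.0425 × 1.415 = 706.1451375.
After the 35% increase: 706.1451375 × 1.35 = 953.295935625 ≈ 953.30.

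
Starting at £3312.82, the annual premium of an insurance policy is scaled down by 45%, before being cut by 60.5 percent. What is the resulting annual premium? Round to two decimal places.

£719.71

Each change multiplies by a factor: 0.55 × 0.395 = 0.21725.
£3312.82 × 0.21725 = £719.710145 ≈ £719.71.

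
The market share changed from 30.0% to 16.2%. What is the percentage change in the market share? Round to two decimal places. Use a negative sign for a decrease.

The change is 16.2 − 30.0 = -13.8 percentage points.
Relative to the original 30.0%, that is -13.8 ÷ 30.0 = -46.00%.

-46.00%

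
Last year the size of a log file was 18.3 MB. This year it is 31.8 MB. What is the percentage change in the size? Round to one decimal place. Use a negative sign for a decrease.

Change: 31.8 − 18.3 = 13.5.
Relative to the original: 13.5 ÷ 18.3 ≈ 73.8%.

73.8%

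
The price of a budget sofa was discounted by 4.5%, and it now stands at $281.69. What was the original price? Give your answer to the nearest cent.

$294.96

The overall multiplier applied was 0.955.
So the original price was $281.69 ÷ 0.955 ≈ $294.96.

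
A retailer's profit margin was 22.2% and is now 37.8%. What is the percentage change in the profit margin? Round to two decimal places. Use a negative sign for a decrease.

The change is 37.8 − 22.2 = 15.6 percentage points.
Relative to the original 22.2%, that is 15.6 ÷ 22.2 ≈ 70.27%.

70.27%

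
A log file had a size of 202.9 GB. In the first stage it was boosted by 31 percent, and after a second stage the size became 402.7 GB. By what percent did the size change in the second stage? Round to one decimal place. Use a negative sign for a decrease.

51.5%

After the first stage: 202.9 × 1.31 = 265.799.
Second-stage multiplier: 402.7 ÷ 265.799 ≈ 1.51505.
That is a change of 51.5%.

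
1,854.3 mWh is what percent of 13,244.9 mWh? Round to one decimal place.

14.0%

1,854.3 mWh ÷ 13,244.9 mWh ≈ 14.0%.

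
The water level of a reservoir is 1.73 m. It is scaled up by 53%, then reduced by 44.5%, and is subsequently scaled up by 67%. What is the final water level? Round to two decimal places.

2.45 m

Each change multiplies by a factor: 1.53 × 0.555 × 1.67 = 1.4180805.
1.73 × 1.4180805 = 2.453279265 ≈ 2.45.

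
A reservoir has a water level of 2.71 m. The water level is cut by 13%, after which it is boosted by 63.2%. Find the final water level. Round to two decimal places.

3.85 m

Apply the 13% decrease: 2.71 × 0.87 = 2.3577.
Apply the 63.2% increase: 2.3577 × 1.632 = 3.8477664 ≈ 3.85.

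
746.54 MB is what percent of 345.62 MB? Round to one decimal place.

216.0%

746.54 MB ÷ 345.62 MB ≈ 216.0%.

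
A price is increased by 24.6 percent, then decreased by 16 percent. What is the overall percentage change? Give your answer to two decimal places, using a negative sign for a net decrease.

4.66%

The combined multiplier is 1.246 × 0.84 = 1.04664.
That corresponds to an increase of 4.66%.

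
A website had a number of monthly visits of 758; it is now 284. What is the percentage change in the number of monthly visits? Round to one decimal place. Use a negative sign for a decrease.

Change: 284 − 758 = -474.
Relative to the original: -474 ÷ 758 ≈ -62.5%.

-62.5%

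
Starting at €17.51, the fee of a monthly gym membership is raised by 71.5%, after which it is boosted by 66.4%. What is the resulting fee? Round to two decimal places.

€49.97

After the 71.5% increase: €17.51 × 1.715 = €30.02965.
After the 66.4% increase: €30.02965 × 1.664 = €49.9693376 ≈ €49.97.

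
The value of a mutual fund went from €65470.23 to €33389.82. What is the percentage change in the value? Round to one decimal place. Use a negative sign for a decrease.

-49.0%

Change: €33389.82 − €65470.23 = -€32080.41.
Relative to the original: -€32080.41 ÷ €65470.23 ≈ -49.0%.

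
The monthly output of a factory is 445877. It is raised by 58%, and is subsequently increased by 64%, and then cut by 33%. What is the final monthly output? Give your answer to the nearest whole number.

58% increase: 445877 × 1.58 = 704485.66.
Apply the 64% increase: 704485.66 × 1.64 = 1155356.4824.
After the 33% decrease: 1155356.4824 × 0.67 = 774088.843208 ≈ 774089.

774089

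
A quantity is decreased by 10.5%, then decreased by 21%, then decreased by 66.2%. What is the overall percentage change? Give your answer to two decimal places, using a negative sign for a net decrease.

A 10.5% decrease multiplies by 0.895.
Then a 21% decrease: 0.895 × 0.79 = 0.70705.
Then a 66.2% decrease: 0.70705 × 0.338 = 0.2389829.
Overall factor 0.2389829, i.e. -76.10%.

-76.10%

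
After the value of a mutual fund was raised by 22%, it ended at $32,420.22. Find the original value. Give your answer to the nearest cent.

The overall multiplier applied was 1.22.
So the original value was $32,420.22 ÷ 1.22 ≈ $26,573.95.

$26,573.95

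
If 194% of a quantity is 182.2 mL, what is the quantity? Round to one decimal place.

93.9 mL

182.2 mL ÷ 1.94 ≈ 93.9 mL.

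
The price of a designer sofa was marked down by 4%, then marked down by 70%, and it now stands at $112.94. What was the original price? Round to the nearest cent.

Undoing the 70% decrease: $112.94 ÷ 0.3 ≈ $376.466667.
Undoing the 4% decrease: $376.466667 ÷ 0.96 ≈ $392.15.

$392.15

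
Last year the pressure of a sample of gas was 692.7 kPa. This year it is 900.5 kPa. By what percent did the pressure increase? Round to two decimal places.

Change: 900.5 − 692.7 = 207.8.
Relative to the original: 207.8 ÷ 692.7 ≈ 30.00%.
So the pressure increased by 30.00%.

30.00%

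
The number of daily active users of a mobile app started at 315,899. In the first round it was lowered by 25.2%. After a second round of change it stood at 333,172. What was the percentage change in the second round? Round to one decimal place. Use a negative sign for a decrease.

41.0%

After the first round: 315,899 × 0.748 = 236292.452.
Second-round multiplier: 333,172 ÷ 236292.452 ≈ 1.41.
That is a change of 41.0%.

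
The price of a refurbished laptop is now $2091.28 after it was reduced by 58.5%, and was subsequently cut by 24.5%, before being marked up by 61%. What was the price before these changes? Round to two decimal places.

$4145.64

The overall multiplier applied was 0.415 × 0.755 × 1.61 = 0.50445325.
So the original price was $2091.28 ÷ 0.50445325 ≈ $4145.64.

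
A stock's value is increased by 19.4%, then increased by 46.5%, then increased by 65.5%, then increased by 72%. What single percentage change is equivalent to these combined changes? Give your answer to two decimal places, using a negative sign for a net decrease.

The combined multiplier is 1.194 × 1.465 × 1.655 × 1.72 = 4.979301186.
That corresponds to an increase of 397.93%.

397.93%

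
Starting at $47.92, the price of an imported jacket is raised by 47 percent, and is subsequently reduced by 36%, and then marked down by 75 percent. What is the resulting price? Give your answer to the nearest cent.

$11.27

Apply the 47% increase: $47.92 × 1.47 = $70.4424.
36% decrease: $70.4424 × 0.64 = $45.083136.
75% decrease: $45.083136 × 0.25 = $11.270784 ≈ $11.27.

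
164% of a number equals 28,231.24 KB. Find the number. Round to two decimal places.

28,231.24 KB ÷ 1.64 ≈ 17,214.17 KB.

17,214.17 KB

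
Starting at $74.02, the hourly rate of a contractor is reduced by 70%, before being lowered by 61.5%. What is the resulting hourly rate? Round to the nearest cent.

$8.55

Apply the 70% decrease: $74.02 × 0.3 = $22.206.
Apply the 61.5% decrease: $22.206 × 0.385 = $8.54931 ≈ $8.55.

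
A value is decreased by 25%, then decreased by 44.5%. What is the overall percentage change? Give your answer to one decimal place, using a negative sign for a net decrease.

The combined multiplier is 0.75 × 0.555 = 0.41625.
That corresponds to a decrease of 58.4%.

-58.4%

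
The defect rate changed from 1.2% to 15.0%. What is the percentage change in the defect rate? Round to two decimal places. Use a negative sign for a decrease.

1150.00%

The change is 15.0 − 1.2 = 13.8 percentage points.
Relative to the original 1.2%, that is 13.8 ÷ 1.2 = 1150.00%.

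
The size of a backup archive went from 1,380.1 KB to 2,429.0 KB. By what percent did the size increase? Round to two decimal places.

76.00%

Change: 2,429.0 − 1,380.1 = 1,048.9.
Relative to the original: 1,048.9 ÷ 1,380.1 ≈ 76.00%.
So the size increased by 76.00%.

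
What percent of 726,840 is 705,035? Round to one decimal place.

705,035 ÷ 726,840 ≈ 97.0%.

97.0%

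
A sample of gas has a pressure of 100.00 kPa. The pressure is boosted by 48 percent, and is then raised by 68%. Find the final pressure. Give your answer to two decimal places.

248.64 kPa

Apply the 48% increase: 100.00 × 1.48 = 148.
68% increase: 148 × 1.68 = 248.64.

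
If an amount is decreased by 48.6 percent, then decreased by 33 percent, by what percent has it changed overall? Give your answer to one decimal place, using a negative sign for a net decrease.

A 48.6% decrease multiplies by 0.514.
Then a 33% decrease: 0.514 × 0.67 = 0.34438.
Overall factor 0.34438, i.e. -65.6%.

-65.6%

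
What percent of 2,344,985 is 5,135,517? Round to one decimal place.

5,135,517 ÷ 2,344,985 ≈ 219.0%.

219.0%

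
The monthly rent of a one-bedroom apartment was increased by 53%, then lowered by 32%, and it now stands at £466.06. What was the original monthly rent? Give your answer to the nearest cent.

£447.96

Undoing the 32% decrease: £466.06 ÷ 0.68 ≈ £685.382353.
Undoing the 53% increase: £685.382353 ÷ 1.53 ≈ £447.96.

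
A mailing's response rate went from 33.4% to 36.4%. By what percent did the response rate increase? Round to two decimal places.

8.98%

The change is 36.4 − 33.4 = 3.0 percentage points.
Relative to the original 33.4%, that is 3.0 ÷ 33.4 ≈ 8.98%.
So the response rate rose by 8.98%.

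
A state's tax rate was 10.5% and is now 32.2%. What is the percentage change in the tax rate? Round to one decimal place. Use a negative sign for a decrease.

206.7%

The change is 32.2 − 10.5 = 21.7 percentage points.
Relative to the original 10.5%, that is 21.7 ÷ 10.5 ≈ 206.7%.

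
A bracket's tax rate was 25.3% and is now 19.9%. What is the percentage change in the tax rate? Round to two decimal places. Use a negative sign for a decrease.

-21.34%

The change is 19.9 − 25.3 = -5.4 percentage points.
Relative to the original 25.3%, that is -5.4 ÷ 25.3 ≈ -21.34%.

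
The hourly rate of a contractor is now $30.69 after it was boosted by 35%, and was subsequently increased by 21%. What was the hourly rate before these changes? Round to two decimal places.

$18.79

Undoing the 21% increase: $30.69 ÷ 1.21 ≈ $25.363636.
Undoing the 35% increase: $25.363636 ÷ 1.35 ≈ $18.79.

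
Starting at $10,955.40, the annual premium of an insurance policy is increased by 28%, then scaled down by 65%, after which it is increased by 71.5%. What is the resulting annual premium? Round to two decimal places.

After the 28% increase: $10,955.40 × 1.28 = $14022.912.
After the 65% decrease: $14022.912 × 0.35 = $4908.0192.
Apply the 71.5% increase: $4908.0192 × 1.715 = $8417.252928 ≈ $8,417.25.

$8,417.25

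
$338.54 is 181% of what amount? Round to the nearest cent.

$338.54 ÷ 1.81 ≈ $187.04.

$187.04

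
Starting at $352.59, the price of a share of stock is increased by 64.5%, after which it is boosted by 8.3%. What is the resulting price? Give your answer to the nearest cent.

Each change multiplies by a factor: 1.645 × 1.083 = 1.781535.
$352.59 × 1.781535 = $628.15142565 ≈ $628.15.

$628.15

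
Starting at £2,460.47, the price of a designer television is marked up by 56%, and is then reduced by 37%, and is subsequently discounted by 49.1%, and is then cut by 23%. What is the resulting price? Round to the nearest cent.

£947.75

Each change multiplies by a factor: 1.56 × 0.63 × 0.509 × 0.77 = 0.385188804.
£2,460.47 × 0.385188804 = £947.74549657788 ≈ £947.75.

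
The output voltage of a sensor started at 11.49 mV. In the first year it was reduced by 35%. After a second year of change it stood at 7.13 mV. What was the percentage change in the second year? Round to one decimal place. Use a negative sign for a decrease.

-4.5%

After the first year: 11.49 × 0.65 = 7.4685.
Second-year multiplier: 7.13 ÷ 7.4685 ≈ 0.95468.
That is a change of -4.5%.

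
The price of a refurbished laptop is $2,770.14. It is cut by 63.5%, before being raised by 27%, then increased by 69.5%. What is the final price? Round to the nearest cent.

$2,176.55

Each change multiplies by a factor: 0.365 × 1.27 × 1.695 = 0.78571725.
$2,770.14 × 0.78571725 = $2176.546782915 ≈ $2,176.55.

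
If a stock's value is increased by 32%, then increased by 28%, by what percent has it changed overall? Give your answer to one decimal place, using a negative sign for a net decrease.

69.0%

A 32% increase multiplies by 1.32.
Then a 28% increase: 1.32 × 1.28 = 1.6896.
Overall factor 1.6896, i.e. 69.0%.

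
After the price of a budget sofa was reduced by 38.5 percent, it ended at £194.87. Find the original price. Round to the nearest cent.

£316.86

The overall multiplier applied was 0.615.
So the original price was £194.87 ÷ 0.615 ≈ £316.86.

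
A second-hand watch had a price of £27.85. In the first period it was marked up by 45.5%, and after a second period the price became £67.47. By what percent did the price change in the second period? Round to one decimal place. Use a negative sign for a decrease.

66.5%

After the first period: £27.85 × 1.455 = £40.52175.
Second-period multiplier: £67.47 ÷ £40.52175 ≈ 1.66503.
That is a change of 66.5%.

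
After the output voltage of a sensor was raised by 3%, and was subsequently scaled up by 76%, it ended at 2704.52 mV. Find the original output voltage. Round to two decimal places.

1491.90 mV

The overall multiplier applied was 1.03 × 1.76 = 1.8128.
So the original output voltage was 2704.52 ÷ 1.8128 ≈ 1491.90 mV.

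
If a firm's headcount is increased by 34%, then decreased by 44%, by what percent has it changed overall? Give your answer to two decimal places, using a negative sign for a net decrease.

The combined multiplier is 1.34 × 0.56 = 0.7504.
That corresponds to a decrease of 24.96%.

-24.96%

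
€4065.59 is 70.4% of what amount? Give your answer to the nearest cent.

€5774.99

€4065.59 ÷ 0.704 ≈ €5774.99.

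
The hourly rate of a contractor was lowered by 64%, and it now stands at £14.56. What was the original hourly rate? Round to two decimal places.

£40.44

The overall multiplier applied was 0.36.
So the original hourly rate was £14.56 ÷ 0.36 ≈ £40.44.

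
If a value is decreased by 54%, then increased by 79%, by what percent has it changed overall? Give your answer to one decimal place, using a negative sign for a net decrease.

The combined multiplier is 0.46 × 1.79 = 0.8234.
That corresponds to a decrease of 17.7%.

-17.7%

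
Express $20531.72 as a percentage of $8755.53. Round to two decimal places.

234.50%

$20531.72 ÷ $8755.53 ≈ 234.50%.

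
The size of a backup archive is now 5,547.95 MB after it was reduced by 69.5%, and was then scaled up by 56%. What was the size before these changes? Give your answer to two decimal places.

11,660.26 MB

Undoing the 56% increase: 5,547.95 ÷ 1.56 ≈ 3556.378205.
Undoing the 69.5% decrease: 3556.378205 ÷ 0.305 ≈ 11,660.26 MB.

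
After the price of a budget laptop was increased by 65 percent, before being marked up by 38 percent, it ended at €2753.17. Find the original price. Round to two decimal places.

€1209.12

Undoing the 38% increase: €2753.17 ÷ 1.38 ≈ €1995.050725.
Undoing the 65% increase: €1995.050725 ÷ 1.65 ≈ €1209.12.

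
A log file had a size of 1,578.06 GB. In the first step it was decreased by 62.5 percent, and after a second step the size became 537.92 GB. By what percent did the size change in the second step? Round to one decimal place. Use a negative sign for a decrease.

-9.1%

After the first step: 1,578.06 × 0.375 = 591.7725.
Second-step multiplier: 537.92 ÷ 591.7725 ≈ 0.909.
That is a change of -9.1%.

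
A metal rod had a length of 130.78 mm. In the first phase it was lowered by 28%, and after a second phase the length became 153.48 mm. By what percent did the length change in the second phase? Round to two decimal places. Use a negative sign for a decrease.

After the first phase: 130.78 × 0.72 = 94.1616.
Second-phase multiplier: 153.48 ÷ 94.1616 ≈ 1.629964.
That is a change of 63.00%.

63.00%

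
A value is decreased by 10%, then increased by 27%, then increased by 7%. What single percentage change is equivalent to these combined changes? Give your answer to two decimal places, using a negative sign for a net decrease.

A 10% decrease multiplies by 0.9.
Then a 27% increase: 0.9 × 1.27 = 1.143.
Then a 7% increase: 1.143 × 1.07 = 1.22301.
Overall factor 1.22301, i.e. 22.30%.

22.30%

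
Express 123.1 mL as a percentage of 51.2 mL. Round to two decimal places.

240.43%

123.1 mL ÷ 51.2 mL ≈ 240.43%.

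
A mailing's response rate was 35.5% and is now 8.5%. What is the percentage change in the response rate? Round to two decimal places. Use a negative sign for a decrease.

-76.06%

The change is 8.5 − 35.5 = -27.0 percentage points.
Relative to the original 35.5%, that is -27.0 ÷ 35.5 ≈ -76.06%.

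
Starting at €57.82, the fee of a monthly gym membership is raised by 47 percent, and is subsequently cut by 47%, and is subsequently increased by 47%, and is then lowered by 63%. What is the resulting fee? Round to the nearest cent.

Each change multiplies by a factor: 1.47 × 0.53 × 1.47 × 0.37 = 0.42375249.
€57.82 × 0.42375249 = €24.5013689718 ≈ €24.50.

€24.50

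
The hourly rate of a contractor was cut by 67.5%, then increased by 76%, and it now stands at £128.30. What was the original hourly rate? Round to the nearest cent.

£224.30

The overall multiplier applied was 0.325 × 1.76 = 0.572.
So the original hourly rate was £128.30 ÷ 0.572 ≈ £224.30.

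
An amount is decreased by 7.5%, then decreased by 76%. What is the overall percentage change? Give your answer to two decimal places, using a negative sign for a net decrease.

-77.80%

The combined multiplier is 0.925 × 0.24 = 0.222.
That corresponds to a decrease of 77.80%.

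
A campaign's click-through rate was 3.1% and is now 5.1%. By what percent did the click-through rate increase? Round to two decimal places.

The change is 5.1 − 3.1 = 2.0 percentage points.
Relative to the original 3.1%, that is 2.0 ÷ 3.1 ≈ 64.52%.
So the click-through rate rose by 64.52%.

64.52%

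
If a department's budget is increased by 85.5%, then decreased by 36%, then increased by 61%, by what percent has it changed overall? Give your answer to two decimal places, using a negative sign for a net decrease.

91.14%

The combined multiplier is 1.855 × 0.64 × 1.61 = 1.911392.
That corresponds to an increase of 91.14%.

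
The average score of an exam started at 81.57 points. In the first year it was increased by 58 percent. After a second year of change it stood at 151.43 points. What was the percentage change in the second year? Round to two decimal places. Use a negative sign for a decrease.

17.50%

After the first year: 81.57 × 1.58 = 128.8806.
Second-year multiplier: 151.43 ÷ 128.8806 ≈ 1.174963.
That is a change of 17.50%.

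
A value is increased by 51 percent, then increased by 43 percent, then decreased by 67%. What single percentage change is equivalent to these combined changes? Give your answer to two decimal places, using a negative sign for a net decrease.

-28.74%

The combined multiplier is 1.51 × 1.43 × 0.33 = 0.712569.
That corresponds to a decrease of 28.74%.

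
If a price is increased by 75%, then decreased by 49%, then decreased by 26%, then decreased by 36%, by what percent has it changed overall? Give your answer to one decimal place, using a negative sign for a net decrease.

-57.7%

The combined multiplier is 1.75 × 0.51 × 0.74 × 0.64 = 0.422688.
That corresponds to a decrease of 57.7%.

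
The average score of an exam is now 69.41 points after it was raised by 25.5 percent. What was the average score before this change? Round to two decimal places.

The overall multiplier applied was 1.255.
So the original average score was 69.41 ÷ 1.255 ≈ 55.31 points.

55.31 points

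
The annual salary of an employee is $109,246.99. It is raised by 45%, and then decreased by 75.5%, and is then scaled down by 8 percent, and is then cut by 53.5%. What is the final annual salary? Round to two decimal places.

45% increase: $109,246.99 × 1.45 = $158408.1355.
After the 75.5% decrease: $158408.1355 × 0.245 = $38809.9931975.
Apply the 8% decrease: $38809.9931975 × 0.92 = $35705.1937417.
Apply the 53.5% decrease: $35705.1937417 × 0.465 = $16602.9150898905 ≈ $16,602.92.

$16,602.92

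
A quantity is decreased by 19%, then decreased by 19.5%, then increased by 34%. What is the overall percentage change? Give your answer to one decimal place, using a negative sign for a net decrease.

A 19% decrease multiplies by 0.81.
Then a 19.5% decrease: 0.81 × 0.805 = 0.65205.
Then a 34% increase: 0.65205 × 1.34 = 0.873747.
Overall factor 0.873747, i.e. -12.6%.

-12.6%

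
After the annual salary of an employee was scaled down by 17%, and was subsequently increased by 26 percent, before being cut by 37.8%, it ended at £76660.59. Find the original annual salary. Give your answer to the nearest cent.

£117850.96

Undoing the 37.8% decrease: £76660.59 ÷ 0.622 ≈ £123248.536977.
Undoing the 26% increase: £123248.536977 ÷ 1.26 ≈ £97816.299188.
Undoing the 17% decrease: £97816.299188 ÷ 0.83 ≈ £117850.96.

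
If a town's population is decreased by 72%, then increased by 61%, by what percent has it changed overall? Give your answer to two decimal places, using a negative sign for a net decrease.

-54.92%

The combined multiplier is 0.28 × 1.61 = 0.4508.
That corresponds to a decrease of 54.92%.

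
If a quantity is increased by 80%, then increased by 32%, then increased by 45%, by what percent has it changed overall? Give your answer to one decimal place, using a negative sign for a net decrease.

The combined multiplier is 1.8 × 1.32 × 1.45 = 3.4452.
That corresponds to an increase of 244.5%.

244.5%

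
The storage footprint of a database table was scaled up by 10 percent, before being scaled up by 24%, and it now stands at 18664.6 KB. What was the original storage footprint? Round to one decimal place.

The overall multiplier applied was 1.1 × 1.24 = 1.364.
So the original storage footprint was 18664.6 ÷ 1.364 ≈ 13683.7 KB.

13683.7 KB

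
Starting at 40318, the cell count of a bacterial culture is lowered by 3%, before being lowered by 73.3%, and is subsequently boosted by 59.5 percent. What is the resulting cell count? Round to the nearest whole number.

16655

Each change multiplies by a factor: 0.97 × 0.267 × 1.595 = 0.41308905.
40318 × 0.41308905 = 16654.9243179 ≈ 16655.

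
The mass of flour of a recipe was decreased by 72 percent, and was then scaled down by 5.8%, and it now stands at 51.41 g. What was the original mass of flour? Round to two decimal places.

194.91 g

Undoing the 5.8% decrease: 51.41 ÷ 0.942 ≈ 54.575372.
Undoing the 72% decrease: 54.575372 ÷ 0.28 ≈ 194.91 g.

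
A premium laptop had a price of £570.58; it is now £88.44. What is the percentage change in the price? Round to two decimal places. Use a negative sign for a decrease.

-84.50%

Change: £88.44 − £570.58 = -£482.14.
Relative to the original: -£482.14 ÷ £570.58 ≈ -84.50%.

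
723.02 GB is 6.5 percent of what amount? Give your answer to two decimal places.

11123.38 GB

723.02 GB ÷ 0.065 ≈ 11123.38 GB.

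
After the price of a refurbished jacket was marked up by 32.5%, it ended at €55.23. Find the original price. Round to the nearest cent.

The overall multiplier applied was 1.325.
So the original price was €55.23 ÷ 1.325 ≈ €41.68.

€41.68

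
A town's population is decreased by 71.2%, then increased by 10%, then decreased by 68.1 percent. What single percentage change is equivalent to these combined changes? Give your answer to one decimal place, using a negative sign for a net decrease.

-89.9%

The combined multiplier is 0.288 × 1.1 × 0.319 = 0.1010592.
That corresponds to a decrease of 89.9%.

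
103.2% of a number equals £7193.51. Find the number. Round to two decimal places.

£7193.51 ÷ 1.032 ≈ £6970.46.

£6970.46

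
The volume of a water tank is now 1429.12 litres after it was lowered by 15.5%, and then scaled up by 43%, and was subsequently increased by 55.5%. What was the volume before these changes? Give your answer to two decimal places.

760.58 litres

Undoing the 55.5% increase: 1429.12 ÷ 1.555 ≈ 919.048232.
Undoing the 43% increase: 919.048232 ÷ 1.43 ≈ 642.691071.
Undoing the 15.5% decrease: 642.691071 ÷ 0.845 ≈ 760.58 litres.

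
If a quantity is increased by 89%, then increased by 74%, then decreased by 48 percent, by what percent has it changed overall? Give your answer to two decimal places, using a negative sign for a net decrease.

The combined multiplier is 1.89 × 1.74 × 0.52 = 1.710072.
That corresponds to an increase of 71.01%.

71.01%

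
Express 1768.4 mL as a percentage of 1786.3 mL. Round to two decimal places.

99.00%

1768.4 mL ÷ 1786.3 mL ≈ 99.00%.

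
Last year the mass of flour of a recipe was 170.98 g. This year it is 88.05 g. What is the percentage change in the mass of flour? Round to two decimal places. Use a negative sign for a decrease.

Change: 88.05 − 170.98 = -82.93.
Relative to the original: -82.93 ÷ 170.98 ≈ -48.50%.

-48.50%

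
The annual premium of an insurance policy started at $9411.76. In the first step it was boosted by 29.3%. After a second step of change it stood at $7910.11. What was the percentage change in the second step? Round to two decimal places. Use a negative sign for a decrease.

-35.00%

After the first step: $9411.76 × 1.293 = $12169.40568.
Second-step multiplier: $7910.11 ÷ $12169.40568 ≈ 0.65.
That is a change of -35.00%.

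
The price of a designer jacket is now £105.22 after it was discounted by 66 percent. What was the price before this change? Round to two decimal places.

£309.47

The overall multiplier applied was 0.34.
So the original price was £105.22 ÷ 0.34 ≈ £309.47.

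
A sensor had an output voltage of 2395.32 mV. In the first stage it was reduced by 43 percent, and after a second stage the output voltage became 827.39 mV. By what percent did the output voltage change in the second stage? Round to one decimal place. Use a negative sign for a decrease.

After the first stage: 2395.32 × 0.57 = 1365.3324.
Second-stage multiplier: 827.39 ÷ 1365.3324 ≈ 0.606.
That is a change of -39.4%.

-39.4%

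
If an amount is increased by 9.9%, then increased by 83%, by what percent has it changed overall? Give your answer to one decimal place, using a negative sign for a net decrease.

A 9.9% increase multiplies by 1.099.
Then an 83% increase: 1.099 × 1.83 = 2.01117.
Overall factor 2.01117, i.e. 101.1%.

101.1%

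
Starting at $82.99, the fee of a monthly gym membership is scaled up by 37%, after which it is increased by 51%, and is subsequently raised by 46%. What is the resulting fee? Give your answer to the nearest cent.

$250.65

Apply the 37% increase: $82.99 × 1.37 = $113.6963.
After the 51% increase: $113.6963 × 1.51 = $171.681413.
After the 46% increase: $171.681413 × 1.46 = $250.65486298 ≈ $250.65.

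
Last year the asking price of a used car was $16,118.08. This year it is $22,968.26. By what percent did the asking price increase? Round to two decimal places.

42.50%

Change: $22,968.26 − $16,118.08 = $6,850.18.
Relative to the original: $6,850.18 ÷ $16,118.08 ≈ 42.50%.
So the asking price increased by 42.50%.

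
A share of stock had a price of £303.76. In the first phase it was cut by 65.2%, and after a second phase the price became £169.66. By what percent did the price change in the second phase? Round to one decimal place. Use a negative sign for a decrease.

60.5%

After the first phase: £303.76 × 0.348 = £105.70848.
Second-phase multiplier: £169.66 ÷ £105.70848 ≈ 1.60498.
That is a change of 60.5%.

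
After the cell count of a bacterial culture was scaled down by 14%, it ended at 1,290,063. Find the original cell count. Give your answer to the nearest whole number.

1,500,073

The overall multiplier applied was 0.86.
So the original cell count was 1,290,063 ÷ 0.86 ≈ 1,500,073.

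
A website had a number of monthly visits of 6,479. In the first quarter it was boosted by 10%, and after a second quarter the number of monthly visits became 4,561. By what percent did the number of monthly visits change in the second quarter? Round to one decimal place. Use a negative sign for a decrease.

-36.0%

After the first quarter: 6,479 × 1.1 = 7126.9.
Second-quarter multiplier: 4,561 ÷ 7126.9 ≈ 0.63997.
That is a change of -36.0%.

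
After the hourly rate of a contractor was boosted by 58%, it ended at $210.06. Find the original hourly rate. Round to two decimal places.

$132.95

The overall multiplier applied was 1.58.
So the original hourly rate was $210.06 ÷ 1.58 ≈ $132.95.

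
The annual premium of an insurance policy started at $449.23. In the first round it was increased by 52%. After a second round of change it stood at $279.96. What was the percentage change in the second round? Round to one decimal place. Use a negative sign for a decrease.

-59.0%

After the first round: $449.23 × 1.52 = $682.8296.
Second-round multiplier: $279.96 ÷ $682.8296 ≈ 0.41.
That is a change of -59.0%.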